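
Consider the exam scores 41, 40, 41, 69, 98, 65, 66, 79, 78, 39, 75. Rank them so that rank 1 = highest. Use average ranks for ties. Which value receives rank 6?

Sorted (descending): 98, 79, 78, 75, 69, 66, 65, 41, 41, 40, 39
The 2 values of 41 occupy positions 8–9 → average rank (8+9)/2 = 8.5.
Rank 6 → value 66.

66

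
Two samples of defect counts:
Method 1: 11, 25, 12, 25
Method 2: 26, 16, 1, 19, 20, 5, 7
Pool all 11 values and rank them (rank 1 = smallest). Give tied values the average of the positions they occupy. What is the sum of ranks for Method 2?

Sorted (ascending): 1, 5, 7, 11, 12, 16, 19, 20, 25, 25, 26
The 2 values of 25 occupy positions 9–10 → average rank (9+10)/2 = 9.5.
Method 2 values → pooled ranks: 26→11, 16→6, 1→1, 19→7, 20→8, 5→2, 7→3
Rank sum = 11 + 6 + 1 + 7 + 8 + 2 + 3 = 38

38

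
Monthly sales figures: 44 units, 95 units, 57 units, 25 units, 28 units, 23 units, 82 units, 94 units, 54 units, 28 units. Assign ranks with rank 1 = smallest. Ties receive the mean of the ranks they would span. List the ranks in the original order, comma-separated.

Sorted (ascending): 23, 25, 28, 28, 44, 54, 57, 82, 94, 95
The 2 values of 28 occupy positions 3–4 → average rank (3+4)/2 = 3.5.

5, 10, 7, 2, 3.5, 1, 8, 9, 6, 3.5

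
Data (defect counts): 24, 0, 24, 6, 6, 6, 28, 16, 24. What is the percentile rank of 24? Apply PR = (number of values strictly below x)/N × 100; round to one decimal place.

55.6

N = 9.
Strictly below 24: 5. Equal to 24: 3.
PR = 5/9 × 100 = 55.6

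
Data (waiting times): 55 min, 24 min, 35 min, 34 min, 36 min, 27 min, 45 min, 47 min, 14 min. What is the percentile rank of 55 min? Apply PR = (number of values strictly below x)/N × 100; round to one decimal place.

88.9

N = 9.
Strictly below 55: 8. Equal to 55: 1.
PR = 8/9 × 100 = 88.9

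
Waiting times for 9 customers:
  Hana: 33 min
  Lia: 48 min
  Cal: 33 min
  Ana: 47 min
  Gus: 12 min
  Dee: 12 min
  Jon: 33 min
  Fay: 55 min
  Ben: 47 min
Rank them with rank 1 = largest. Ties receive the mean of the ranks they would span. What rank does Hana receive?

6

Sorted (descending): 55, 48, 47, 47, 33, 33, 33, 12, 12
The 2 values of 47 occupy positions 3–4 → average rank (3+4)/2 = 3.5.
The 3 values of 33 occupy positions 5–7 → average rank 6.
The 2 values of 12 occupy positions 8–9 → average rank (8+9)/2 = 8.5.
Hana has value 33 min → rank 6.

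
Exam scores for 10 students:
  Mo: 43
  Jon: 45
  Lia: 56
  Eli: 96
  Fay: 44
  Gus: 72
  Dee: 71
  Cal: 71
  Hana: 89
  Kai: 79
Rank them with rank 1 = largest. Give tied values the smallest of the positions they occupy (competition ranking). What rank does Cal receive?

Sorted (descending): 96, 89, 79, 72, 71, 71, 56, 45, 44, 43
The 2 values of 71 occupy positions 5–6 → each gets rank 5.
Cal has value 71 → rank 5.

5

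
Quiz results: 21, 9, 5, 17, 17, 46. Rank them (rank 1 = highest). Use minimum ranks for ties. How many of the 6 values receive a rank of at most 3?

Sorted (descending): 46, 21, 17, 17, 9, 5
The 2 values of 17 occupy positions 3–4 → each gets rank 3.
Ranks ≤ 3: {1, 2, 3, 3} → 4 values.

4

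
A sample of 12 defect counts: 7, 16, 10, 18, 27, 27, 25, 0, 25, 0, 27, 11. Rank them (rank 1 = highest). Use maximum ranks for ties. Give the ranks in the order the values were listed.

10, 7, 9, 6, 3, 3, 5, 12, 5, 12, 3, 8

Sorted (descending): 27, 27, 27, 25, 25, 18, 16, 11, 10, 7, 0, 0
The 3 values of 27 occupy positions 1–3 → each gets rank 3.
The 2 values of 25 occupy positions 4–5 → each gets rank 5.
The 2 values of 0 occupy positions 11–12 → each gets rank 12.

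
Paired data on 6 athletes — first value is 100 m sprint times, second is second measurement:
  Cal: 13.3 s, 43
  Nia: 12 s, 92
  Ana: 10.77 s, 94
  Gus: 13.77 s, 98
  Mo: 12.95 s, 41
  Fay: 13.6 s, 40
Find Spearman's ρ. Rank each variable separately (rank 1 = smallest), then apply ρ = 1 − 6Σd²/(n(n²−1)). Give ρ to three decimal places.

Ranks of variable 1: 4, 2, 1, 6, 3, 5
Ranks of variable 2: 3, 4, 5, 6, 2, 1
d = r₁ − r₂: 1, -2, -4, 0, 1, 4
d²: 1, 4, 16, 0, 1, 16; Σd² = 38
ρ = 1 − 6·38/(6·35) = 1 − 228/210 = -0.086

-0.086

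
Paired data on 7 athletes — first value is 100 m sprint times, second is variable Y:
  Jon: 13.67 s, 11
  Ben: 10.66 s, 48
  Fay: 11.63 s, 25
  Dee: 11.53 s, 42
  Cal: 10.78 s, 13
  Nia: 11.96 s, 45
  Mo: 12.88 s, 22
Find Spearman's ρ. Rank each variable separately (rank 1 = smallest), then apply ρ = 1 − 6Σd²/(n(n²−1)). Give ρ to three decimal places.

-0.536

Ranks of variable 1: 7, 1, 4, 3, 2, 5, 6
Ranks of variable 2: 1, 7, 4, 5, 2, 6, 3
d = r₁ − r₂: 6, -6, 0, -2, 0, -1, 3
d²: 36, 36, 0, 4, 0, 1, 9; Σd² = 86
ρ = 1 − 6·86/(7·48) = 1 − 516/336 = -0.536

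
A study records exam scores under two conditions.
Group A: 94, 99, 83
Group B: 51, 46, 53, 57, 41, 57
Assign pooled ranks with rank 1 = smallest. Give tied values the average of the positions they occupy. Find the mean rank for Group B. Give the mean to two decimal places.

Sorted (ascending): 41, 46, 51, 53, 57, 57, 83, 94, 99
The 2 values of 57 occupy positions 5–6 → average rank (5+6)/2 = 5.5.
Group B values → pooled ranks: 51→3, 46→2, 53→4, 57→5.5, 41→1, 57→5.5
Mean rank = (3 + 2 + 4 + 5.5 + 1 + 5.5) / 6 = 3.50

3.50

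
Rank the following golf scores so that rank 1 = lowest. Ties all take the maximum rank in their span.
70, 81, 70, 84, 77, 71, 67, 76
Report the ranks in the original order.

Sorted (ascending): 67, 70, 70, 71, 76, 77, 81, 84
The 2 values of 70 occupy positions 2–3 → each gets rank 3.

3, 7, 3, 8, 6, 4, 1, 5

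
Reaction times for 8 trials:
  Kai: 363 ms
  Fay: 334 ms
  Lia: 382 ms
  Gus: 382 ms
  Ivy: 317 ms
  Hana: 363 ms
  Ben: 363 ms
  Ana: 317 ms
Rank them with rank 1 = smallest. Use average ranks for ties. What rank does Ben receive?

5

Sorted (ascending): 317, 317, 334, 363, 363, 363, 382, 382
The 2 values of 317 occupy positions 1–2 → average rank (1+2)/2 = 1.5.
The 3 values of 363 occupy positions 4–6 → average rank 5.
The 2 values of 382 occupy positions 7–8 → average rank (7+8)/2 = 7.5.
Ben has value 363 ms → rank 5.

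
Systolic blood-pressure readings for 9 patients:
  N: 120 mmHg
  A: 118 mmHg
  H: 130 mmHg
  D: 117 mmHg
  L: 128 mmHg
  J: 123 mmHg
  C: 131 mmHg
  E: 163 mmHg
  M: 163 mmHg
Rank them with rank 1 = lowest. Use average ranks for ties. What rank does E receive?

8.5

Sorted (ascending): 117, 118, 120, 123, 128, 130, 131, 163, 163
The 2 values of 163 occupy positions 8–9 → average rank (8+9)/2 = 8.5.
E has value 163 mmHg → rank 8.5.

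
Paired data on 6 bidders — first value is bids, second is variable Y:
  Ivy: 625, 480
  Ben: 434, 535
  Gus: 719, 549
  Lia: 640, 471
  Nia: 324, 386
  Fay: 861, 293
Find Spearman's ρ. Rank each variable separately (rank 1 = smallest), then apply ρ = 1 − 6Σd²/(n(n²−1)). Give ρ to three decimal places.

Ranks of variable 1: 3, 2, 5, 4, 1, 6
Ranks of variable 2: 4, 5, 6, 3, 2, 1
d = r₁ − r₂: -1, -3, -1, 1, -1, 5
d²: 1, 9, 1, 1, 1, 25; Σd² = 38
ρ = 1 − 6·38/(6·35) = 1 − 228/210 = -0.086

-0.086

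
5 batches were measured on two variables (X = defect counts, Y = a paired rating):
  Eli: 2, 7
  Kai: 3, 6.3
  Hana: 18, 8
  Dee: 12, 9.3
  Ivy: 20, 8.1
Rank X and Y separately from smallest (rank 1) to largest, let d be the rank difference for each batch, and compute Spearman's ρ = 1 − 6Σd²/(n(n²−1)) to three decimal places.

Ranks of variable 1: 1, 2, 4, 3, 5
Ranks of variable 2: 2, 1, 3, 5, 4
d = r₁ − r₂: -1, 1, 1, -2, 1
d²: 1, 1, 1, 4, 1; Σd² = 8
ρ = 1 − 6·8/(5·24) = 1 − 48/120 = 0.600

0.600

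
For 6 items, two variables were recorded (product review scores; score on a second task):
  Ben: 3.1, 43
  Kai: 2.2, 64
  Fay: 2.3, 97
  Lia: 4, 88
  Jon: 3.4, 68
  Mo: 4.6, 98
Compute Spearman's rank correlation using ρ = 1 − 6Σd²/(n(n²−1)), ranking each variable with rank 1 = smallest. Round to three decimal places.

Ranks of variable 1: 3, 1, 2, 5, 4, 6
Ranks of variable 2: 1, 2, 5, 4, 3, 6
d = r₁ − r₂: 2, -1, -3, 1, 1, 0
d²: 4, 1, 9, 1, 1, 0; Σd² = 16
ρ = 1 − 6·16/(6·35) = 1 − 96/210 = 0.543

0.543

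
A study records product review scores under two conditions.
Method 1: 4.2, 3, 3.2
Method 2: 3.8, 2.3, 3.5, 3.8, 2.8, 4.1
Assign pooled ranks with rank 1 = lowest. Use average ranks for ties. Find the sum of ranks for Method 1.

Sorted (ascending): 2.3, 2.8, 3, 3.2, 3.5, 3.8, 3.8, 4.1, 4.2
The 2 values of 3.8 occupy positions 6–7 → average rank (6+7)/2 = 6.5.
Method 1 values → pooled ranks: 4.2→9, 3→3, 3.2→4
Rank sum = 9 + 3 + 4 = 16

16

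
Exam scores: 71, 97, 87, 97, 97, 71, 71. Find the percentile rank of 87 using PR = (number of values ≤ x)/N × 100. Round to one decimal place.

57.1

N = 7.
Strictly below 87: 3. Equal to 87: 1.
PR = 4/7 × 100 = 57.1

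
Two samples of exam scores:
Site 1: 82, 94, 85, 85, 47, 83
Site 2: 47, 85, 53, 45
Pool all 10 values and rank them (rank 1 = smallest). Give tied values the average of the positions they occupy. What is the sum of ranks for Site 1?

Sorted (ascending): 45, 47, 47, 53, 82, 83, 85, 85, 85, 94
The 2 values of 47 occupy positions 2–3 → average rank (2+3)/2 = 2.5.
The 3 values of 85 occupy positions 7–9 → average rank 8.
Site 1 values → pooled ranks: 82→5, 94→10, 85→8, 85→8, 47→2.5, 83→6
Rank sum = 5 + 10 + 8 + 8 + 2.5 + 6 = 39.5

39.5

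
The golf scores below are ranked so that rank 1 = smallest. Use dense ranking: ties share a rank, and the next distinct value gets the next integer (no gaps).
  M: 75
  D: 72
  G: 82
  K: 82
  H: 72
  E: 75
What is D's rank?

1

Sorted (ascending): 72, 72, 75, 75, 82, 82
The 2 values of 72 share dense rank 1.
The 2 values of 75 share dense rank 2.
The 2 values of 82 share dense rank 3.
D has value 72 → rank 1.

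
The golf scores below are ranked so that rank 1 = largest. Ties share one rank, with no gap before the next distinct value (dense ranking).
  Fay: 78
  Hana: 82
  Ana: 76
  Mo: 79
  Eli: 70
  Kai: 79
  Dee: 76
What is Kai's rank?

Sorted (descending): 82, 79, 79, 78, 76, 76, 70
The 2 values of 79 share dense rank 2.
The 2 values of 76 share dense rank 4.
Remaining distinct values take the next consecutive integers.
Kai has value 79 → rank 2.

2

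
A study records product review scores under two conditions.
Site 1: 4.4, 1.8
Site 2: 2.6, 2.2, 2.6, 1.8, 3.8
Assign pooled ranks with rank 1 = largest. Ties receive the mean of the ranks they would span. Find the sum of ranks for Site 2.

20.5

Sorted (descending): 4.4, 3.8, 2.6, 2.6, 2.2, 1.8, 1.8
The 2 values of 2.6 occupy positions 3–4 → average rank (3+4)/2 = 3.5.
The 2 values of 1.8 occupy positions 6–7 → average rank (6+7)/2 = 6.5.
Site 2 values → pooled ranks: 2.6→3.5, 2.2→5, 2.6→3.5, 1.8→6.5, 3.8→2
Rank sum = 3.5 + 5 + 3.5 + 6.5 + 2 = 20.5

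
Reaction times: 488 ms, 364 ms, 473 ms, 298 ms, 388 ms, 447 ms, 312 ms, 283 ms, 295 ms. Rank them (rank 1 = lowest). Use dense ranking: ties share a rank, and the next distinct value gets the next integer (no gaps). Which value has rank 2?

Sorted (ascending): 283, 295, 298, 312, 364, 388, 447, 473, 488
No ties — each value takes its position as its rank.
Rank 2 → value 295.

295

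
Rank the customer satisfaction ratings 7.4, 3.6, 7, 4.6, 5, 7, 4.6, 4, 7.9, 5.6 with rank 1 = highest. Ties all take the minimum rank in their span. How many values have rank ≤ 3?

4

Sorted (descending): 7.9, 7.4, 7, 7, 5.6, 5, 4.6, 4.6, 4, 3.6
The 2 values of 7 occupy positions 3–4 → each gets rank 3.
The 2 values of 4.6 occupy positions 7–8 → each gets rank 7.
Ranks ≤ 3: {1, 2, 3, 3} → 4 values.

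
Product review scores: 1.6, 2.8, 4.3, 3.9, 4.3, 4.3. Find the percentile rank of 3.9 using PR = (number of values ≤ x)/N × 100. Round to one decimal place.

N = 6.
Strictly below 3.9: 2. Equal to 3.9: 1.
PR = 3/6 × 100 = 50.0

50.0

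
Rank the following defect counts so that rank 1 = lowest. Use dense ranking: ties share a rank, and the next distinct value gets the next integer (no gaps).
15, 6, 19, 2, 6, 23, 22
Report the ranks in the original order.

Sorted (ascending): 2, 6, 6, 15, 19, 22, 23
The 2 values of 6 share dense rank 2.
Remaining distinct values take the next consecutive integers.

3, 2, 4, 1, 2, 6, 5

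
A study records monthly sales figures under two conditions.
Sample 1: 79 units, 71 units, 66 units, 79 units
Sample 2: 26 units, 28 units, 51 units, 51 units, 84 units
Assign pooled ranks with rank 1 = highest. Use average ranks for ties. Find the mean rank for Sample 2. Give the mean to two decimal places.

Sorted (descending): 84, 79, 79, 71, 66, 51, 51, 28, 26
The 2 values of 79 occupy positions 2–3 → average rank (2+3)/2 = 2.5.
The 2 values of 51 occupy positions 6–7 → average rank (6+7)/2 = 6.5.
Sample 2 values → pooled ranks: 26→9, 28→8, 51→6.5, 51→6.5, 84→1
Mean rank = (9 + 8 + 6.5 + 6.5 + 1) / 5 = 6.20

6.20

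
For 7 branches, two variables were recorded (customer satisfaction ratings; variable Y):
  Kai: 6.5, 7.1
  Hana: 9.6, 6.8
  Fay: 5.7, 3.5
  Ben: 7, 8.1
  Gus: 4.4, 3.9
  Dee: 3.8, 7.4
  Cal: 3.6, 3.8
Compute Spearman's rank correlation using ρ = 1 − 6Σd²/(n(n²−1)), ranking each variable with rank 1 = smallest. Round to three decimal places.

Ranks of variable 1: 5, 7, 4, 6, 3, 2, 1
Ranks of variable 2: 5, 4, 1, 7, 3, 6, 2
d = r₁ − r₂: 0, 3, 3, -1, 0, -4, -1
d²: 0, 9, 9, 1, 0, 16, 1; Σd² = 36
ρ = 1 − 6·36/(7·48) = 1 − 216/336 = 0.357

0.357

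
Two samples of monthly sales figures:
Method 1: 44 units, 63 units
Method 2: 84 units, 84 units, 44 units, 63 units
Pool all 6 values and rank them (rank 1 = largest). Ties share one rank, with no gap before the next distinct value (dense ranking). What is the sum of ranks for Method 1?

5

Sorted (descending): 84, 84, 63, 63, 44, 44
The 2 values of 84 share dense rank 1.
The 2 values of 63 share dense rank 2.
The 2 values of 44 share dense rank 3.
Method 1 values → pooled ranks: 44→3, 63→2
Rank sum = 3 + 2 = 5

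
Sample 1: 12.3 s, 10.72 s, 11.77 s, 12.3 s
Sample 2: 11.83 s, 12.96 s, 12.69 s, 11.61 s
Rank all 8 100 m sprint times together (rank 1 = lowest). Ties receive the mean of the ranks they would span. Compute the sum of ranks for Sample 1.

Sorted (ascending): 10.72, 11.61, 11.77, 11.83, 12.3, 12.3, 12.69, 12.96
The 2 values of 12.3 occupy positions 5–6 → average rank (5+6)/2 = 5.5.
Sample 1 values → pooled ranks: 12.3→5.5, 10.72→1, 11.77→3, 12.3→5.5
Rank sum = 5.5 + 1 + 3 + 5.5 = 15

15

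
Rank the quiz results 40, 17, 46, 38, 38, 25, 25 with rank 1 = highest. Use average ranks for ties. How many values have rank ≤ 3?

2

Sorted (descending): 46, 40, 38, 38, 25, 25, 17
The 2 values of 38 occupy positions 3–4 → average rank (3+4)/2 = 3.5.
The 2 values of 25 occupy positions 5–6 → average rank (5+6)/2 = 5.5.
Ranks ≤ 3: {1, 2} → 2 values.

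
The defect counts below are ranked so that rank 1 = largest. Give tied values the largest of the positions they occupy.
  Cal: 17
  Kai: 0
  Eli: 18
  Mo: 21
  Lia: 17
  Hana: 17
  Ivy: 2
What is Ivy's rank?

Sorted (descending): 21, 18, 17, 17, 17, 2, 0
The 3 values of 17 occupy positions 3–5 → each gets rank 5.
Ivy has value 2 → rank 6.

6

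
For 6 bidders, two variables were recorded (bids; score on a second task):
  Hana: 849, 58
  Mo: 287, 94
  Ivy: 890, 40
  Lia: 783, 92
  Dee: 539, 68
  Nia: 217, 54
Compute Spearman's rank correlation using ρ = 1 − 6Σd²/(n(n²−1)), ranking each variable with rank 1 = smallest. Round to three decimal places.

-0.371

Ranks of variable 1: 5, 2, 6, 4, 3, 1
Ranks of variable 2: 3, 6, 1, 5, 4, 2
d = r₁ − r₂: 2, -4, 5, -1, -1, -1
d²: 4, 16, 25, 1, 1, 1; Σd² = 48
ρ = 1 − 6·48/(6·35) = 1 − 288/210 = -0.371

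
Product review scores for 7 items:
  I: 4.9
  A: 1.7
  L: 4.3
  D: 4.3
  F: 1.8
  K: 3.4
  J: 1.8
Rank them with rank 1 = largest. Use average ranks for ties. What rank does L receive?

Sorted (descending): 4.9, 4.3, 4.3, 3.4, 1.8, 1.8, 1.7
The 2 values of 4.3 occupy positions 2–3 → average rank (2+3)/2 = 2.5.
The 2 values of 1.8 occupy positions 5–6 → average rank (5+6)/2 = 5.5.
L has value 4.3 → rank 2.5.

2.5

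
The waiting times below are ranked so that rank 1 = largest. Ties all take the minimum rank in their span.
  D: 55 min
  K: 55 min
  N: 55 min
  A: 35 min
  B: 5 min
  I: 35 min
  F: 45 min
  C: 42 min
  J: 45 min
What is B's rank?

9

Sorted (descending): 55, 55, 55, 45, 45, 42, 35, 35, 5
The 3 values of 55 occupy positions 1–3 → each gets rank 1.
The 2 values of 45 occupy positions 4–5 → each gets rank 4.
The 2 values of 35 occupy positions 7–8 → each gets rank 7.
B has value 5 min → rank 9.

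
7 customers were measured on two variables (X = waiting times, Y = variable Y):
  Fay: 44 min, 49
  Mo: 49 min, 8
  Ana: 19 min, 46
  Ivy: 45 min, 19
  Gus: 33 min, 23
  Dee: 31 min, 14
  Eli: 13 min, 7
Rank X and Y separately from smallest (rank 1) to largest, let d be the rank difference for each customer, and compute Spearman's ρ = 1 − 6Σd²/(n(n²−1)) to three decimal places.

0.107

Ranks of variable 1: 5, 7, 2, 6, 4, 3, 1
Ranks of variable 2: 7, 2, 6, 4, 5, 3, 1
d = r₁ − r₂: -2, 5, -4, 2, -1, 0, 0
d²: 4, 25, 16, 4, 1, 0, 0; Σd² = 50
ρ = 1 − 6·50/(7·48) = 1 − 300/336 = 0.107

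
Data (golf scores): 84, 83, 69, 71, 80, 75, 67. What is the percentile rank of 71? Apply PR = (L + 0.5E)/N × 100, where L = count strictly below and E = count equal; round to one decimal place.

35.7

N = 7.
Strictly below 71: 2. Equal to 71: 1.
PR = (2 + 0.5·1)/7 × 100 = 35.7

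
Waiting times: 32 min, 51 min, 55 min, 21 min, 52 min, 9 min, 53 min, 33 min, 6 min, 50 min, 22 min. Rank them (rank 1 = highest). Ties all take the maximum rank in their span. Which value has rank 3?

Sorted (descending): 55, 53, 52, 51, 50, 33, 32, 22, 21, 9, 6
No ties — each value takes its position as its rank.
Rank 3 → value 52.

52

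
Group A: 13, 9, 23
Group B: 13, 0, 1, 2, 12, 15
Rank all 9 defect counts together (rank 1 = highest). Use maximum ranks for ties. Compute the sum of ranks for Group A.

Sorted (descending): 23, 15, 13, 13, 12, 9, 2, 1, 0
The 2 values of 13 occupy positions 3–4 → each gets rank 4.
Group A values → pooled ranks: 13→4, 9→6, 23→1
Rank sum = 4 + 6 + 1 = 11

11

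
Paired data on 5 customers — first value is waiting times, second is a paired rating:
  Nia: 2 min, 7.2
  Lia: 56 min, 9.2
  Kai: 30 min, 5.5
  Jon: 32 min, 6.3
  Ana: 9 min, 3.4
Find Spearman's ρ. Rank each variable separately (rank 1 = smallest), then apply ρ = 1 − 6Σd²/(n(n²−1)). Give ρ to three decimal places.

0.400

Ranks of variable 1: 1, 5, 3, 4, 2
Ranks of variable 2: 4, 5, 2, 3, 1
d = r₁ − r₂: -3, 0, 1, 1, 1
d²: 9, 0, 1, 1, 1; Σd² = 12
ρ = 1 − 6·12/(5·24) = 1 − 72/120 = 0.400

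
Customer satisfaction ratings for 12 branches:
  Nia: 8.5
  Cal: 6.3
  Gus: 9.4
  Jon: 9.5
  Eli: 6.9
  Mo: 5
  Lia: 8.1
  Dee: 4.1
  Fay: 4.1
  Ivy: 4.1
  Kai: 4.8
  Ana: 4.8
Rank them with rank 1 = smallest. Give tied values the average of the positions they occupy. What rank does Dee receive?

2

Sorted (ascending): 4.1, 4.1, 4.1, 4.8, 4.8, 5, 6.3, 6.9, 8.1, 8.5, 9.4, 9.5
The 3 values of 4.1 occupy positions 1–3 → average rank 2.
The 2 values of 4.8 occupy positions 4–5 → average rank (4+5)/2 = 4.5.
Dee has value 4.1 → rank 2.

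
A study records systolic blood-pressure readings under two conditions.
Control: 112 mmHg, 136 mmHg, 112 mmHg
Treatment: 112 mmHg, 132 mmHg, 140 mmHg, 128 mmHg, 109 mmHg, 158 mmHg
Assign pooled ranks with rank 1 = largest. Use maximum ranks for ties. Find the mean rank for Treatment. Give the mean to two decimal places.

4.83

Sorted (descending): 158, 140, 136, 132, 128, 112, 112, 112, 109
The 3 values of 112 occupy positions 6–8 → each gets rank 8.
Treatment values → pooled ranks: 112→8, 132→4, 140→2, 128→5, 109→9, 158→1
Mean rank = (8 + 4 + 2 + 5 + 9 + 1) / 6 = 4.83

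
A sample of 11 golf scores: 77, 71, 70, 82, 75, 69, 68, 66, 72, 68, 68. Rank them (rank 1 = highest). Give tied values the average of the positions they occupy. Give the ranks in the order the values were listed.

2, 5, 6, 1, 3, 7, 9, 11, 4, 9, 9

Sorted (descending): 82, 77, 75, 72, 71, 70, 69, 68, 68, 68, 66
The 3 values of 68 occupy positions 8–10 → average rank 9.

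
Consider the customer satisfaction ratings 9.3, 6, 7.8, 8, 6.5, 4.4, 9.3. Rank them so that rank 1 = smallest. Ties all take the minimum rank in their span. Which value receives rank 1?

Sorted (ascending): 4.4, 6, 6.5, 7.8, 8, 9.3, 9.3
The 2 values of 9.3 occupy positions 6–7 → each gets rank 6.
Rank 1 → value 4.4.

4.4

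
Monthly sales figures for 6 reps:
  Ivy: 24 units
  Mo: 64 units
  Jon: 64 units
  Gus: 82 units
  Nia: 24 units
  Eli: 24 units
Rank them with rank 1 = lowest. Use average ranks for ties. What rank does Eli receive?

Sorted (ascending): 24, 24, 24, 64, 64, 82
The 3 values of 24 occupy positions 1–3 → average rank 2.
The 2 values of 64 occupy positions 4–5 → average rank (4+5)/2 = 4.5.
Eli has value 24 units → rank 2.

2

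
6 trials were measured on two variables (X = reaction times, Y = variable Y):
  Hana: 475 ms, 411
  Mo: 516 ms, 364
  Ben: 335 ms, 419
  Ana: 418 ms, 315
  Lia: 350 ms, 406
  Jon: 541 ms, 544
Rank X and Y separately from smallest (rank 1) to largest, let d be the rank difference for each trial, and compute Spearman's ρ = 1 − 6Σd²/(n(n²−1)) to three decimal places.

Ranks of variable 1: 4, 5, 1, 3, 2, 6
Ranks of variable 2: 4, 2, 5, 1, 3, 6
d = r₁ − r₂: 0, 3, -4, 2, -1, 0
d²: 0, 9, 16, 4, 1, 0; Σd² = 30
ρ = 1 − 6·30/(6·35) = 1 − 180/210 = 0.143

0.143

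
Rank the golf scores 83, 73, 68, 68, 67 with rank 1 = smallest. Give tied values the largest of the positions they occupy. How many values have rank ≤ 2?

Sorted (ascending): 67, 68, 68, 73, 83
The 2 values of 68 occupy positions 2–3 → each gets rank 3.
Ranks ≤ 2: {1} → 1 value.

1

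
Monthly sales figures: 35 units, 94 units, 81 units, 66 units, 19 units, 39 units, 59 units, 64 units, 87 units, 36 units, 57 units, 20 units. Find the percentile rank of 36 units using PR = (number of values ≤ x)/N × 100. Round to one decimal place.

N = 12.
Strictly below 36: 3. Equal to 36: 1.
PR = 4/12 × 100 = 33.3

33.3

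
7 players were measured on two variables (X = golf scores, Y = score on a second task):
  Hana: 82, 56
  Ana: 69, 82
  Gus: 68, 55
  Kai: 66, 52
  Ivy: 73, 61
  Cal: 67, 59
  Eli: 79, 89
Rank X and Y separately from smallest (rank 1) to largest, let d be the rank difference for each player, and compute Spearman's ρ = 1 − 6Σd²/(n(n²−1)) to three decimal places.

Ranks of variable 1: 7, 4, 3, 1, 5, 2, 6
Ranks of variable 2: 3, 6, 2, 1, 5, 4, 7
d = r₁ − r₂: 4, -2, 1, 0, 0, -2, -1
d²: 16, 4, 1, 0, 0, 4, 1; Σd² = 26
ρ = 1 − 6·26/(7·48) = 1 − 156/336 = 0.536

0.536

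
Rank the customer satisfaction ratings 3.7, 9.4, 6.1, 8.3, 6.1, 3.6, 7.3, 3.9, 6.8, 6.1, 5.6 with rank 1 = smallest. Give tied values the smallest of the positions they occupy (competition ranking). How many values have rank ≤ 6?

7

Sorted (ascending): 3.6, 3.7, 3.9, 5.6, 6.1, 6.1, 6.1, 6.8, 7.3, 8.3, 9.4
The 3 values of 6.1 occupy positions 5–7 → each gets rank 5.
Ranks ≤ 6: {1, 2, 3, 4, 5, 5, 5} → 7 values.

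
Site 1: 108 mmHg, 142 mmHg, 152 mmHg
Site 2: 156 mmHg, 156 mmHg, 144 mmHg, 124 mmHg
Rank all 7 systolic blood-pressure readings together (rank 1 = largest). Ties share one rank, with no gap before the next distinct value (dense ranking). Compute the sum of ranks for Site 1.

12

Sorted (descending): 156, 156, 152, 144, 142, 124, 108
The 2 values of 156 share dense rank 1.
Remaining distinct values take the next consecutive integers.
Site 1 values → pooled ranks: 108→6, 142→4, 152→2
Rank sum = 6 + 4 + 2 = 12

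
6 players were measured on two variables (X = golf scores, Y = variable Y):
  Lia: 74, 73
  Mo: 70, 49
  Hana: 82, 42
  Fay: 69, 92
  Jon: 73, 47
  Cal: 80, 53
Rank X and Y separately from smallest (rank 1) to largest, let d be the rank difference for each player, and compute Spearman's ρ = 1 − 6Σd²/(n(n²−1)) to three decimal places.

Ranks of variable 1: 4, 2, 6, 1, 3, 5
Ranks of variable 2: 5, 3, 1, 6, 2, 4
d = r₁ − r₂: -1, -1, 5, -5, 1, 1
d²: 1, 1, 25, 25, 1, 1; Σd² = 54
ρ = 1 − 6·54/(6·35) = 1 − 324/210 = -0.543

-0.543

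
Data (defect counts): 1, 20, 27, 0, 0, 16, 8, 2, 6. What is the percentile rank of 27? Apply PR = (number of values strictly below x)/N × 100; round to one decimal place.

88.9

N = 9.
Strictly below 27: 8. Equal to 27: 1.
PR = 8/9 × 100 = 88.9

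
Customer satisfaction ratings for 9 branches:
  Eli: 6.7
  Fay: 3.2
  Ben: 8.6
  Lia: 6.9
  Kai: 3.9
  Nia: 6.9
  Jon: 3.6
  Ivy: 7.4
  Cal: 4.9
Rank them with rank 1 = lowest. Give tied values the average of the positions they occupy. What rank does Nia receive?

Sorted (ascending): 3.2, 3.6, 3.9, 4.9, 6.7, 6.9, 6.9, 7.4, 8.6
The 2 values of 6.9 occupy positions 6–7 → average rank (6+7)/2 = 6.5.
Nia has value 6.9 → rank 6.5.

6.5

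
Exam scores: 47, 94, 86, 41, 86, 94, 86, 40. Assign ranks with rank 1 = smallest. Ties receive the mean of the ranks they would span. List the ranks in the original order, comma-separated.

Sorted (ascending): 40, 41, 47, 86, 86, 86, 94, 94
The 3 values of 86 occupy positions 4–6 → average rank 5.
The 2 values of 94 occupy positions 7–8 → average rank (7+8)/2 = 7.5.

3, 7.5, 5, 2, 5, 7.5, 5, 1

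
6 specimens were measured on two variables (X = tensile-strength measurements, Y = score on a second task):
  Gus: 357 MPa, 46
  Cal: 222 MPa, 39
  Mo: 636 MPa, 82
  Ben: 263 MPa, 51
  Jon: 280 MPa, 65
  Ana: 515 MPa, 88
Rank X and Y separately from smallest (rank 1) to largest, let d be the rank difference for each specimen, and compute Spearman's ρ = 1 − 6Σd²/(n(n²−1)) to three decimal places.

0.771

Ranks of variable 1: 4, 1, 6, 2, 3, 5
Ranks of variable 2: 2, 1, 5, 3, 4, 6
d = r₁ − r₂: 2, 0, 1, -1, -1, -1
d²: 4, 0, 1, 1, 1, 1; Σd² = 8
ρ = 1 − 6·8/(6·35) = 1 − 48/210 = 0.771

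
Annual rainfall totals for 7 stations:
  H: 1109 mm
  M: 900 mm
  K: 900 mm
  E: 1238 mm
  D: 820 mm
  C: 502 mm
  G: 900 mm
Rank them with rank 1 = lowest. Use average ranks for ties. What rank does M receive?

4

Sorted (ascending): 502, 820, 900, 900, 900, 1109, 1238
The 3 values of 900 occupy positions 3–5 → average rank 4.
M has value 900 mm → rank 4.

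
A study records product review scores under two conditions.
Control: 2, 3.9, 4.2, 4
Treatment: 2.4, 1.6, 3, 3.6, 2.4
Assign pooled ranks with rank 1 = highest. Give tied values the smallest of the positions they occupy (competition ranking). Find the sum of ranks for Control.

14

Sorted (descending): 4.2, 4, 3.9, 3.6, 3, 2.4, 2.4, 2, 1.6
The 2 values of 2.4 occupy positions 6–7 → each gets rank 6.
Control values → pooled ranks: 2→8, 3.9→3, 4.2→1, 4→2
Rank sum = 8 + 3 + 1 + 2 = 14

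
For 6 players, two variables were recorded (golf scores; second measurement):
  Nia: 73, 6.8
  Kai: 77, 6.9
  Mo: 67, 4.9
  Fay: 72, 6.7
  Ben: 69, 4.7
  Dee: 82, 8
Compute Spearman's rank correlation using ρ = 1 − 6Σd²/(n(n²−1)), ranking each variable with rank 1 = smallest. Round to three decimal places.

0.943

Ranks of variable 1: 4, 5, 1, 3, 2, 6
Ranks of variable 2: 4, 5, 2, 3, 1, 6
d = r₁ − r₂: 0, 0, -1, 0, 1, 0
d²: 0, 0, 1, 0, 1, 0; Σd² = 2
ρ = 1 − 6·2/(6·35) = 1 − 12/210 = 0.943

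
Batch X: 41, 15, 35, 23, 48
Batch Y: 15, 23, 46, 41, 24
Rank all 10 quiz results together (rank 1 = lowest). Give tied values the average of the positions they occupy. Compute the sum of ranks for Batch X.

Sorted (ascending): 15, 15, 23, 23, 24, 35, 41, 41, 46, 48
The 2 values of 15 occupy positions 1–2 → average rank (1+2)/2 = 1.5.
The 2 values of 23 occupy positions 3–4 → average rank (3+4)/2 = 3.5.
The 2 values of 41 occupy positions 7–8 → average rank (7+8)/2 = 7.5.
Batch X values → pooled ranks: 41→7.5, 15→1.5, 35→6, 23→3.5, 48→10
Rank sum = 7.5 + 1.5 + 6 + 3.5 + 10 = 28.5

28.5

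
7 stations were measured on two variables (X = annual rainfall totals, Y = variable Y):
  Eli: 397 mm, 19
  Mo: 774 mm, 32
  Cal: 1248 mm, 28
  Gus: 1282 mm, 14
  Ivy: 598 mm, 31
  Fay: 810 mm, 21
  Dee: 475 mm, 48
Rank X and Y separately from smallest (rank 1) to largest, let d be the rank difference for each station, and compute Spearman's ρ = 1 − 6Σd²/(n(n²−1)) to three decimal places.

Ranks of variable 1: 1, 4, 6, 7, 3, 5, 2
Ranks of variable 2: 2, 6, 4, 1, 5, 3, 7
d = r₁ − r₂: -1, -2, 2, 6, -2, 2, -5
d²: 1, 4, 4, 36, 4, 4, 25; Σd² = 78
ρ = 1 − 6·78/(7·48) = 1 − 468/336 = -0.393

-0.393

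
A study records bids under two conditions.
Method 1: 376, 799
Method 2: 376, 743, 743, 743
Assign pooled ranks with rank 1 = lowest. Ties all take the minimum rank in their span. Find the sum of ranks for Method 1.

Sorted (ascending): 376, 376, 743, 743, 743, 799
The 2 values of 376 occupy positions 1–2 → each gets rank 1.
The 3 values of 743 occupy positions 3–5 → each gets rank 3.
Method 1 values → pooled ranks: 376→1, 799→6
Rank sum = 1 + 6 = 7

7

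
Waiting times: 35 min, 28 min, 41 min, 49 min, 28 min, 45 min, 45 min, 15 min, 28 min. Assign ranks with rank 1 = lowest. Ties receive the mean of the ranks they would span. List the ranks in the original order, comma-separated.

5, 3, 6, 9, 3, 7.5, 7.5, 1, 3

Sorted (ascending): 15, 28, 28, 28, 35, 41, 45, 45, 49
The 3 values of 28 occupy positions 2–4 → average rank 3.
The 2 values of 45 occupy positions 7–8 → average rank (7+8)/2 = 7.5.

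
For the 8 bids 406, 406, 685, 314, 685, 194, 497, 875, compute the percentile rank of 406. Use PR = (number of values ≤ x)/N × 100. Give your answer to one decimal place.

50.0

N = 8.
Strictly below 406: 2. Equal to 406: 2.
PR = 4/8 × 100 = 50.0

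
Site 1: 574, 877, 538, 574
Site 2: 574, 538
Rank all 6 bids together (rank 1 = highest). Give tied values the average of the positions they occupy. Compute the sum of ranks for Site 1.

12.5

Sorted (descending): 877, 574, 574, 574, 538, 538
The 3 values of 574 occupy positions 2–4 → average rank 3.
The 2 values of 538 occupy positions 5–6 → average rank (5+6)/2 = 5.5.
Site 1 values → pooled ranks: 574→3, 877→1, 538→5.5, 574→3
Rank sum = 3 + 1 + 5.5 + 3 = 12.5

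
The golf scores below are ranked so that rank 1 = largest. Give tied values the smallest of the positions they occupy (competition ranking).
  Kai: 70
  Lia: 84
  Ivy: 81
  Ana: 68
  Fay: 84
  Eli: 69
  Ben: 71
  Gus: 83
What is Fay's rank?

Sorted (descending): 84, 84, 83, 81, 71, 70, 69, 68
The 2 values of 84 occupy positions 1–2 → each gets rank 1.
Fay has value 84 → rank 1.

1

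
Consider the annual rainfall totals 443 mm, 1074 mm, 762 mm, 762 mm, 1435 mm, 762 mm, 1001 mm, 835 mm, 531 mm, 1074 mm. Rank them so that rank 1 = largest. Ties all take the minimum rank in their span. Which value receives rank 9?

531

Sorted (descending): 1435, 1074, 1074, 1001, 835, 762, 762, 762, 531, 443
The 2 values of 1074 occupy positions 2–3 → each gets rank 2.
The 3 values of 762 occupy positions 6–8 → each gets rank 6.
Rank 9 → value 531.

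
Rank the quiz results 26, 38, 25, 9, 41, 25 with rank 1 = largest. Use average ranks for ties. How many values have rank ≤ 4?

3

Sorted (descending): 41, 38, 26, 25, 25, 9
The 2 values of 25 occupy positions 4–5 → average rank (4+5)/2 = 4.5.
Ranks ≤ 4: {1, 2, 3} → 3 values.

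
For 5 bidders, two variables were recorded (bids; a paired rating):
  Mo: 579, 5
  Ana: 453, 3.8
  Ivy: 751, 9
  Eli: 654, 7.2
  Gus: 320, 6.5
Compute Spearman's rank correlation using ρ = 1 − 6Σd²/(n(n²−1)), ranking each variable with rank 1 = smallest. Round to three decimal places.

0.700

Ranks of variable 1: 3, 2, 5, 4, 1
Ranks of variable 2: 2, 1, 5, 4, 3
d = r₁ − r₂: 1, 1, 0, 0, -2
d²: 1, 1, 0, 0, 4; Σd² = 6
ρ = 1 − 6·6/(5·24) = 1 − 36/120 = 0.700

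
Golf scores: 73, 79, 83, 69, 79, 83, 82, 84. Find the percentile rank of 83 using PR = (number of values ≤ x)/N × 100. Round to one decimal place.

N = 8.
Strictly below 83: 5. Equal to 83: 2.
PR = 7/8 × 100 = 87.5

87.5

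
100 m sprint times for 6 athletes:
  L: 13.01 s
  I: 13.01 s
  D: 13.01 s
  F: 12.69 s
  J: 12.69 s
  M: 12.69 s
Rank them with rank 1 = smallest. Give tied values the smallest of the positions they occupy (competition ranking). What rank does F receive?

1

Sorted (ascending): 12.69, 12.69, 12.69, 13.01, 13.01, 13.01
The 3 values of 12.69 occupy positions 1–3 → each gets rank 1.
The 3 values of 13.01 occupy positions 4–6 → each gets rank 4.
F has value 12.69 s → rank 1.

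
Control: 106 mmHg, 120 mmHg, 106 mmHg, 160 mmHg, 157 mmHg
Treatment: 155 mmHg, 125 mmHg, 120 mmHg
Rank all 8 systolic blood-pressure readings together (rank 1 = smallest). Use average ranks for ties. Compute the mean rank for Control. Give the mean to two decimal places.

4.30

Sorted (ascending): 106, 106, 120, 120, 125, 155, 157, 160
The 2 values of 106 occupy positions 1–2 → average rank (1+2)/2 = 1.5.
The 2 values of 120 occupy positions 3–4 → average rank (3+4)/2 = 3.5.
Control values → pooled ranks: 106→1.5, 120→3.5, 106→1.5, 160→8, 157→7
Mean rank = (1.5 + 3.5 + 1.5 + 8 + 7) / 5 = 4.30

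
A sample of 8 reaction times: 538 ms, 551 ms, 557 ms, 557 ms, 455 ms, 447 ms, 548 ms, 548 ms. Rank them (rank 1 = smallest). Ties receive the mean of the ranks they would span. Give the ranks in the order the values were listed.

3, 6, 7.5, 7.5, 2, 1, 4.5, 4.5

Sorted (ascending): 447, 455, 538, 548, 548, 551, 557, 557
The 2 values of 548 occupy positions 4–5 → average rank (4+5)/2 = 4.5.
The 2 values of 557 occupy positions 7–8 → average rank (7+8)/2 = 7.5.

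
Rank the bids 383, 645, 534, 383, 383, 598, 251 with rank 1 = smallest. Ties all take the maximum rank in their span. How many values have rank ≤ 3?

1

Sorted (ascending): 251, 383, 383, 383, 534, 598, 645
The 3 values of 383 occupy positions 2–4 → each gets rank 4.
Ranks ≤ 3: {1} → 1 value.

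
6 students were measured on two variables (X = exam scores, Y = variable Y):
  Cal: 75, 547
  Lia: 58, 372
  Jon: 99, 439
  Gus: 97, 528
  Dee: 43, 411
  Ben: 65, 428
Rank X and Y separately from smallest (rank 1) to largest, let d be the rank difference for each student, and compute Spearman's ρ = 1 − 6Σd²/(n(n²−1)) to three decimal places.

0.714

Ranks of variable 1: 4, 2, 6, 5, 1, 3
Ranks of variable 2: 6, 1, 4, 5, 2, 3
d = r₁ − r₂: -2, 1, 2, 0, -1, 0
d²: 4, 1, 4, 0, 1, 0; Σd² = 10
ρ = 1 − 6·10/(6·35) = 1 − 60/210 = 0.714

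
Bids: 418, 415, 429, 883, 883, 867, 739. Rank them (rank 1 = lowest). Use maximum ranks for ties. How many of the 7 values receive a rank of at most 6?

Sorted (ascending): 415, 418, 429, 739, 867, 883, 883
The 2 values of 883 occupy positions 6–7 → each gets rank 7.
Ranks ≤ 6: {1, 2, 3, 4, 5} → 5 values.

5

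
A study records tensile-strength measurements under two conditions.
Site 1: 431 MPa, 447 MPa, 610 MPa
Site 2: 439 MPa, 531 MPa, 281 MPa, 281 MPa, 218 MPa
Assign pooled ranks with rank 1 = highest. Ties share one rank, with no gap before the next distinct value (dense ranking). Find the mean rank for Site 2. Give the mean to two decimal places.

5.00

Sorted (descending): 610, 531, 447, 439, 431, 281, 281, 218
The 2 values of 281 share dense rank 6.
Remaining distinct values take the next consecutive integers.
Site 2 values → pooled ranks: 439→4, 531→2, 281→6, 281→6, 218→7
Mean rank = (4 + 2 + 6 + 6 + 7) / 5 = 5.00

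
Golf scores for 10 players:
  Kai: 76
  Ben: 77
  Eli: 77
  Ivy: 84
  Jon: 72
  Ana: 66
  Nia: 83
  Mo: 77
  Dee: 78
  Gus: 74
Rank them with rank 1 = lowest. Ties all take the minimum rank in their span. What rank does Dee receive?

8

Sorted (ascending): 66, 72, 74, 76, 77, 77, 77, 78, 83, 84
The 3 values of 77 occupy positions 5–7 → each gets rank 5.
Dee has value 78 → rank 8.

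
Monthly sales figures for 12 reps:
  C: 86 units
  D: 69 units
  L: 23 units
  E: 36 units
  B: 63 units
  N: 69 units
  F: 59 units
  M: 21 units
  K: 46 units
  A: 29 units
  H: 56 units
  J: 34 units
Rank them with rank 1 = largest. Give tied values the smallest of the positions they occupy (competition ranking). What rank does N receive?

Sorted (descending): 86, 69, 69, 63, 59, 56, 46, 36, 34, 29, 23, 21
The 2 values of 69 occupy positions 2–3 → each gets rank 2.
N has value 69 units → rank 2.

2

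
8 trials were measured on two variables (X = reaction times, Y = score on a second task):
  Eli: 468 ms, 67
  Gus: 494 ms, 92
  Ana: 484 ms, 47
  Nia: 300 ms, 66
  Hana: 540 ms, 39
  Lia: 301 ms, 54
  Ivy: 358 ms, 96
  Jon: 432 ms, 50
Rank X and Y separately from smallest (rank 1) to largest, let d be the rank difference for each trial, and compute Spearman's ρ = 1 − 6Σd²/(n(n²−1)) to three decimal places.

Ranks of variable 1: 5, 7, 6, 1, 8, 2, 3, 4
Ranks of variable 2: 6, 7, 2, 5, 1, 4, 8, 3
d = r₁ − r₂: -1, 0, 4, -4, 7, -2, -5, 1
d²: 1, 0, 16, 16, 49, 4, 25, 1; Σd² = 112
ρ = 1 − 6·112/(8·63) = 1 − 672/504 = -0.333

-0.333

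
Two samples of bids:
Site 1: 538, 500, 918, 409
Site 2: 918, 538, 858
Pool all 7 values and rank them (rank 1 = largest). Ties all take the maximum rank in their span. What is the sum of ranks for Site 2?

Sorted (descending): 918, 918, 858, 538, 538, 500, 409
The 2 values of 918 occupy positions 1–2 → each gets rank 2.
The 2 values of 538 occupy positions 4–5 → each gets rank 5.
Site 2 values → pooled ranks: 918→2, 538→5, 858→3
Rank sum = 2 + 5 + 3 = 10

10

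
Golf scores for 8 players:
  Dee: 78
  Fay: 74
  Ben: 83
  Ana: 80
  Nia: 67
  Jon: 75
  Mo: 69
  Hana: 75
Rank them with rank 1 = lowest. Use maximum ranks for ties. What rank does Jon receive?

5

Sorted (ascending): 67, 69, 74, 75, 75, 78, 80, 83
The 2 values of 75 occupy positions 4–5 → each gets rank 5.
Jon has value 75 → rank 5.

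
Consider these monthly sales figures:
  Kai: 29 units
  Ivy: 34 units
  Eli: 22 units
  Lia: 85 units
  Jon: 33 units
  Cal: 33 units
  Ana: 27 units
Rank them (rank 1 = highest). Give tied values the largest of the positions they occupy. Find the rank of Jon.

Sorted (descending): 85, 34, 33, 33, 29, 27, 22
The 2 values of 33 occupy positions 3–4 → each gets rank 4.
Jon has value 33 units → rank 4.

4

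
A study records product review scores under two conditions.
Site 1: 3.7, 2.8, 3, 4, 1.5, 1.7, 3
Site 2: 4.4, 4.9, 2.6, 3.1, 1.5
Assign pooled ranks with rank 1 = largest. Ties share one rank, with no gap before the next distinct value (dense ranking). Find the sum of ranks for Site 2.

26

Sorted (descending): 4.9, 4.4, 4, 3.7, 3.1, 3, 3, 2.8, 2.6, 1.7, 1.5, 1.5
The 2 values of 3 share dense rank 6.
The 2 values of 1.5 share dense rank 10.
Remaining distinct values take the next consecutive integers.
Site 2 values → pooled ranks: 4.4→2, 4.9→1, 2.6→8, 3.1→5, 1.5→10
Rank sum = 2 + 1 + 8 + 5 + 10 = 26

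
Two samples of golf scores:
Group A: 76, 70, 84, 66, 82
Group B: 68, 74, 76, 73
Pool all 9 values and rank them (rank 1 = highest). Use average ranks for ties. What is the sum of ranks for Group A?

22.5

Sorted (descending): 84, 82, 76, 76, 74, 73, 70, 68, 66
The 2 values of 76 occupy positions 3–4 → average rank (3+4)/2 = 3.5.
Group A values → pooled ranks: 76→3.5, 70→7, 84→1, 66→9, 82→2
Rank sum = 3.5 + 7 + 1 + 9 + 2 = 22.5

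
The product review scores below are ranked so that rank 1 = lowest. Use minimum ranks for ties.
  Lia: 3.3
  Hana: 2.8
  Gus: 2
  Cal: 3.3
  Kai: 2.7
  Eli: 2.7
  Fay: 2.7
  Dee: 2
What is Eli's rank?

3

Sorted (ascending): 2, 2, 2.7, 2.7, 2.7, 2.8, 3.3, 3.3
The 2 values of 2 occupy positions 1–2 → each gets rank 1.
The 3 values of 2.7 occupy positions 3–5 → each gets rank 3.
The 2 values of 3.3 occupy positions 7–8 → each gets rank 7.
Eli has value 2.7 → rank 3.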